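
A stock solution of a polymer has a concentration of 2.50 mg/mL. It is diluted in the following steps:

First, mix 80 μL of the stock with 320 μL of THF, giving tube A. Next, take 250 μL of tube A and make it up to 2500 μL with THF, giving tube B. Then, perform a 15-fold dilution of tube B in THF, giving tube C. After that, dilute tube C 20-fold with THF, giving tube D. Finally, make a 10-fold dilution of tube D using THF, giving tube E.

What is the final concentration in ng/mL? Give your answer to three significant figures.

16.7 ng/mL

Step 1: 80 μL + 320 μL = 400 μL total → factor 400/80 = 5
Step 2: 250 μL brought to 2500 μL → factor 2500/250 = 10
Step 3: 15-fold → factor 15
Step 4: 20-fold → factor 20
Step 5: 10-fold → factor 10
Overall dilution factor = 5 × 10 × 15 × 20 × 10 = 1.5 × 10^5
Final = 2.50 mg/mL / 1.5 × 10^5 = 1.667 × 10^-5 mg/mL = 16.7 ng/mL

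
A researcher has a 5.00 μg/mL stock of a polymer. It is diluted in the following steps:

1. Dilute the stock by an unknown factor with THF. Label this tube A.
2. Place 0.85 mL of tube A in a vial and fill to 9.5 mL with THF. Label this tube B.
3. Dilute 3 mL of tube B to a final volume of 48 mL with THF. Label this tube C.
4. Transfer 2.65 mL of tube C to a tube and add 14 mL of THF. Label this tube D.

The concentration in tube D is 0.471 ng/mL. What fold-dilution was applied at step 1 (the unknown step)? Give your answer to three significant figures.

Step 1: unknown factor x
Step 2: 0.85 mL brought to 9.5 mL → factor 9.5/0.85 = 11.176
Step 3: 3 mL brought to 48 mL → factor 48/3 = 16
Step 4: 2.65 mL + 14 mL = 16.65 mL total → factor 16.65/2.65 = 6.283
Product of known-step factors = 1123.6
Overall factor = 5.00 μg/mL / (0.471 ng/mL) = 10616
x = 10616 / 1123.6 = 9.45

9.45-fold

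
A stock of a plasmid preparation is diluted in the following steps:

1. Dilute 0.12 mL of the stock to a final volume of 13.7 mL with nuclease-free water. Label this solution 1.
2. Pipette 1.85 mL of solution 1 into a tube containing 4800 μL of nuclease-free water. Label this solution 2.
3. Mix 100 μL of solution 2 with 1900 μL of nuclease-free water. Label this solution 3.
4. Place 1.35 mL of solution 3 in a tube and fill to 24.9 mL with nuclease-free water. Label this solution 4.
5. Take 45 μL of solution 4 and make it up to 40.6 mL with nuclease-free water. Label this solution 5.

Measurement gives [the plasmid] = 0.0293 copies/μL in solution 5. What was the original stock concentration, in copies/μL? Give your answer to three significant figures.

4.00 × 10^6 copies/μL

Step 1: 0.12 mL brought to 13.7 mL → factor 13.7/0.12 = 114.17
Step 2: 1.85 mL + 4800 μL = 6.65 mL total → factor 6.65/1.85 = 3.5946
Step 3: 100 μL + 1900 μL = 2000 μL total → factor 2000/100 = 20
Step 4: 1.35 mL brought to 24.9 mL → factor 24.9/1.35 = 18.444
Step 5: 45 μL brought to 40.6 mL → factor 40600/45 = 902.22
Overall dilution factor = 114.17 × 3.5946 × 20 × 18.444 × 902.22 = 1.3658 × 10^8
Stock = 0.0293 copies/μL × 1.3658 × 10^8 = 4.00 × 10^6 copies/μL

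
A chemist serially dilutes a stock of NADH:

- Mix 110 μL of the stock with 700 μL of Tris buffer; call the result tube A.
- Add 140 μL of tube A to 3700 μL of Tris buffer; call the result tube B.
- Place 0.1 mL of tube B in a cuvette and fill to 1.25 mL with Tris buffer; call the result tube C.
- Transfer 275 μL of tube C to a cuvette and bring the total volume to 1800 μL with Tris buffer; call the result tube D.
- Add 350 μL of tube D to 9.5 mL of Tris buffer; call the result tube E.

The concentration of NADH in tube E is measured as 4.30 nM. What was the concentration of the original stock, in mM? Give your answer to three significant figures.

Step 1: 110 μL + 700 μL = 810 μL total → factor 810/110 = 7.3636
Step 2: 140 μL + 3700 μL = 3840 μL total → factor 3840/140 = 27.429
Step 3: 0.1 mL brought to 1.25 mL → factor 1.25/0.1 = 12.5
Step 4: 275 μL brought to 1800 μL → factor 1800/275 = 6.5455
Step 5: 350 μL + 9.5 mL = 9850 μL total → factor 9850/350 = 28.143
Overall dilution factor = 7.3636 × 27.429 × 12.5 × 6.5455 × 28.143 = 4.6506 × 10^5
Stock = 4.30 nM × 4.6506 × 10^5 = 2.000 × 10^6 nM = 2.00 mM

2.00 mM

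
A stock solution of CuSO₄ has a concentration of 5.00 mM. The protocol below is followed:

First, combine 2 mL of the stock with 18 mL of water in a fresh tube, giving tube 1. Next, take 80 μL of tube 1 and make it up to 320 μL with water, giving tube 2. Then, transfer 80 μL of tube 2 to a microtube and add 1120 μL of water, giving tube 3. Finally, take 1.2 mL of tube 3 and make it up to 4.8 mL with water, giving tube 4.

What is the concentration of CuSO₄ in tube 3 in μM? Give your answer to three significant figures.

Step 1: 2 mL + 18 mL = 20 mL total → factor 20/2 = 10
Step 2: 80 μL brought to 320 μL → factor 320/80 = 4
Step 3: 80 μL + 1120 μL = 1200 μL total → factor 1200/80 = 15
Dilution factor through tube 3 = 10 × 4 × 15 = 600
[tube 3] = 5.00 mM / 600 = 0.008333 mM = 8.33 μM

8.33 μM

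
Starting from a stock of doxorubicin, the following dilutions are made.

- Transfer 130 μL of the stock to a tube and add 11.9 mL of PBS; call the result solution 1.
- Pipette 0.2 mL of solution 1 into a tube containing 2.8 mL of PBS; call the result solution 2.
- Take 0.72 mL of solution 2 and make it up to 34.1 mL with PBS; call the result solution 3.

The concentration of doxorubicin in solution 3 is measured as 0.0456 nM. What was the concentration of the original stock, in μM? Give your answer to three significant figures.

3.00 μM

Step 1: 130 μL + 11.9 mL = 12030 μL total → factor 12030/130 = 92.538
Step 2: 0.2 mL + 2.8 mL = 3 mL total → factor 3/0.2 = 15
Step 3: 0.72 mL brought to 34.1 mL → factor 34.1/0.72 = 47.361
Overall dilution factor = 92.538 × 15 × 47.361 = 65741
Stock = 0.0456 nM × 65741 = 2998 nM = 3.00 μM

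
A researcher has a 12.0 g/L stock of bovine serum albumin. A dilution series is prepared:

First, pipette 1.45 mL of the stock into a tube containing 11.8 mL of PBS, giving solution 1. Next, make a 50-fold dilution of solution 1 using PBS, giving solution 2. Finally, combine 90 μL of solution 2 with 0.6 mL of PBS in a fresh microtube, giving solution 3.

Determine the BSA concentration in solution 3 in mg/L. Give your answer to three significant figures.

3.43 mg/L

Step 1: 1.45 mL + 11.8 mL = 13.25 mL total → factor 13.25/1.45 = 9.1379
Step 2: 50-fold → factor 50
Step 3: 90 μL + 0.6 mL = 690 μL total → factor 690/90 = 7.6667
Overall dilution factor = 9.1379 × 50 × 7.6667 = 3502.9
Final = 12.0 g/L / 3502.9 = 0.003426 g/L = 3.43 mg/L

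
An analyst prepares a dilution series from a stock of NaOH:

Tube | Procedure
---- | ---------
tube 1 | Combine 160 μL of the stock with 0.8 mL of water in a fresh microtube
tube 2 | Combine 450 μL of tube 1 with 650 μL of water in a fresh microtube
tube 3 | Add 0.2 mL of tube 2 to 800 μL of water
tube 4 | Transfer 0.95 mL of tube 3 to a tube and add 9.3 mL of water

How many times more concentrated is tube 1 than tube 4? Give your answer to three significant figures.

Step 1: 160 μL + 0.8 mL = 960 μL total → factor 960/160 = 6
Step 2: 450 μL + 650 μL = 1100 μL total → factor 1100/450 = 2.4444
Step 3: 0.2 mL + 800 μL = 1 mL total → factor 1/0.2 = 5
Step 4: 0.95 mL + 9.3 mL = 10.25 mL total → factor 10.25/0.95 = 10.789
Dilution factor to tube 1 = 6; to tube 4 = 791.23
[tube 1]/[tube 4] = (factor to tube 4)/(factor to tube 1) = 791.23/6 = 132

132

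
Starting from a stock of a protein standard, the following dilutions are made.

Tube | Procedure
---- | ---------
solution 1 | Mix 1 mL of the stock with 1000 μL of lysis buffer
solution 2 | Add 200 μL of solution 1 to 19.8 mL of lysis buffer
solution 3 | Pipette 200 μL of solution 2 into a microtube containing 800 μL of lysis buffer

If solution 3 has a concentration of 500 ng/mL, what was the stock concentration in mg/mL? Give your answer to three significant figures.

Step 1: 1 mL + 1000 μL = 2 mL total → factor 2/1 = 2
Step 2: 200 μL + 19.8 mL = 20000 μL total → factor 20000/200 = 100
Step 3: 200 μL + 800 μL = 1000 μL total → factor 1000/200 = 5
Overall dilution factor = 2 × 100 × 5 = 1000
Stock = 500 ng/mL × 1000 = 5.000 × 10^5 ng/mL = 0.500 mg/mL

0.500 mg/mL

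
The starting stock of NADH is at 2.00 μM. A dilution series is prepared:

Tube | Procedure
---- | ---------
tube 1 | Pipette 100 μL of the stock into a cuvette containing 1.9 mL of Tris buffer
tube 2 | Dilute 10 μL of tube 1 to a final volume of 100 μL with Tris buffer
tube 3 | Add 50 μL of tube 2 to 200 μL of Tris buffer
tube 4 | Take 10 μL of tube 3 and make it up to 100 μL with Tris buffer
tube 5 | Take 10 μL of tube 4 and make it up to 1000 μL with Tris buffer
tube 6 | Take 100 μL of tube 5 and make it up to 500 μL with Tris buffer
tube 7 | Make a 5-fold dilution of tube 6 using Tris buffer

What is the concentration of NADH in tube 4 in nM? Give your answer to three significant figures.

Step 1: 100 μL + 1.9 mL = 2000 μL total → factor 2000/100 = 20
Step 2: 10 μL brought to 100 μL → factor 100/10 = 10
Step 3: 50 μL + 200 μL = 250 μL total → factor 250/50 = 5
Step 4: 10 μL brought to 100 μL → factor 100/10 = 10
Dilution factor through tube 4 = 20 × 10 × 5 × 10 = 10000
[tube 4] = 2.00 μM / 10000 = 0.0002000 μM = 0.200 nM

0.200 nM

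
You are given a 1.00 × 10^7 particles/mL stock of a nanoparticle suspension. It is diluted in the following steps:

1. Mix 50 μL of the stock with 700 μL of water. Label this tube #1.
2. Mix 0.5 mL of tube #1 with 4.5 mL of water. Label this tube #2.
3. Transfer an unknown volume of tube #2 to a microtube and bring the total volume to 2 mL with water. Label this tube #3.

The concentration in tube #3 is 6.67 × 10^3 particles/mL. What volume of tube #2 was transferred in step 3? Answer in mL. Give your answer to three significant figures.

Step 1: 50 μL + 700 μL = 750 μL total → factor 750/50 = 15
Step 2: 0.5 mL + 4.5 mL = 5 mL total → factor 5/0.5 = 10
Step 3: v brought to 2 mL → factor = 2 mL/v
Product of known-step factors = 150
Overall factor = 1.00 × 10^7 particles/mL / (6.67 × 10^3 particles/mL) = 1499.3
Step-3 factor = 1499.3 / 150 = 9.995
v = 2 mL / 9.995 = 0.200 mL

0.200 mL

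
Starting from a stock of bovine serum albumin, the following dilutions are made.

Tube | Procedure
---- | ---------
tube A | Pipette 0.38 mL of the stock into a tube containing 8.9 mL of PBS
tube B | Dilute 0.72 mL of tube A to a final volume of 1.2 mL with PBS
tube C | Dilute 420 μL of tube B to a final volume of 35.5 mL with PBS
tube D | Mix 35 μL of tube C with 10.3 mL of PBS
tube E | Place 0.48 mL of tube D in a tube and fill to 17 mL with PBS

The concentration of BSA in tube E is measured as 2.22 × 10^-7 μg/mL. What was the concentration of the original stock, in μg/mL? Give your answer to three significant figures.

Step 1: 0.38 mL + 8.9 mL = 9.28 mL total → factor 9.28/0.38 = 24.421
Step 2: 0.72 mL brought to 1.2 mL → factor 1.2/0.72 = 1.6667
Step 3: 420 μL brought to 35.5 mL → factor 35500/420 = 84.524
Step 4: 35 μL + 10.3 mL = 10335 μL total → factor 10335/35 = 295.29
Step 5: 0.48 mL brought to 17 mL → factor 17/0.48 = 35.417
Overall dilution factor = 24.421 × 1.6667 × 84.524 × 295.29 × 35.417 = 3.5978 × 10^7
Stock = 2.22 × 10^-7 μg/mL × 3.5978 × 10^7 = 7.99 μg/mL

7.99 μg/mL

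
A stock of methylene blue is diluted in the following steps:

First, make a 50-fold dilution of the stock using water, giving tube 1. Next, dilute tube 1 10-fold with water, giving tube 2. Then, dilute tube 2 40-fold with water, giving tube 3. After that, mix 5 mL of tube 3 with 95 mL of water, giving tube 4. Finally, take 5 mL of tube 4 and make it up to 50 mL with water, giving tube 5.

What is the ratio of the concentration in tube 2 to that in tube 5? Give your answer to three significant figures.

8.00 × 10^3

Step 1: 50-fold → factor 50
Step 2: 10-fold → factor 10
Step 3: 40-fold → factor 40
Step 4: 5 mL + 95 mL = 100 mL total → factor 100/5 = 20
Step 5: 5 mL brought to 50 mL → factor 50/5 = 10
Dilution factor to tube 2 = 500; to tube 5 = 4 × 10^6
[tube 2]/[tube 5] = (factor to tube 5)/(factor to tube 2) = 4 × 10^6/500 = 8.00 × 10^3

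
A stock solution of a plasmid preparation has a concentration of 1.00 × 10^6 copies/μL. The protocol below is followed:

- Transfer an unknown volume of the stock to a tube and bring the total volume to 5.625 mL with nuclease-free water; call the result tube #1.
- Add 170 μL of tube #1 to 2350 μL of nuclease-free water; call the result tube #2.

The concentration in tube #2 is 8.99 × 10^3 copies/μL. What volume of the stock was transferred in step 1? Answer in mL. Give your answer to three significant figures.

Step 1: v brought to 5.625 mL → factor = 5.625 mL/v
Step 2: 170 μL + 2350 μL = 2520 μL total → factor 2520/170 = 14.824
Product of known-step factors = 14.824
Overall factor = 1.00 × 10^6 copies/μL / (8.99 × 10^3 copies/μL) = 111.23
Step-1 factor = 111.23 / 14.824 = 7.5039
v = 5.625 mL / 7.5039 = 0.750 mL

0.750 mL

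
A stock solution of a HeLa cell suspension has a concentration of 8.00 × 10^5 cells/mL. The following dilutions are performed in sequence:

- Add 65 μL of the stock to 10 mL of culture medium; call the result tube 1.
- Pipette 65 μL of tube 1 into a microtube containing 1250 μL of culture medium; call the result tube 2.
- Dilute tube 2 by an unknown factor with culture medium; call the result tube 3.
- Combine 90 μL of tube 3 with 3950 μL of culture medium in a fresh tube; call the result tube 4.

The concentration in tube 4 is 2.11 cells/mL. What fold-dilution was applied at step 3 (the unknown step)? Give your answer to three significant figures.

Step 1: 65 μL + 10 mL = 10065 μL total → factor 10065/65 = 154.85
Step 2: 65 μL + 1250 μL = 1315 μL total → factor 1315/65 = 20.231
Step 3: unknown factor x
Step 4: 90 μL + 3950 μL = 4040 μL total → factor 4040/90 = 44.889
Product of known-step factors = 1.4062 × 10^5
Overall factor = 8.00 × 10^5 cells/mL / (2.11 cells/mL) = 3.7915 × 10^5
x = 3.7915 × 10^5 / 1.4062 × 10^5 = 2.70

2.70-fold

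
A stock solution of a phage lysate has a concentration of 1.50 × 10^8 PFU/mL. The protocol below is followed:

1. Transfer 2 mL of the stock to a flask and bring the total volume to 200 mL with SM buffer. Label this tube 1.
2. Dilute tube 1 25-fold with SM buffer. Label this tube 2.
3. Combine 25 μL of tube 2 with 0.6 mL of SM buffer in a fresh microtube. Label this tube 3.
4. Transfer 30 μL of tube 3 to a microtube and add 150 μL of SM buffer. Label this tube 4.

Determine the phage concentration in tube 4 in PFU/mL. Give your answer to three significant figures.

400 PFU/mL

Step 1: 2 mL brought to 200 mL → factor 200/2 = 100
Step 2: 25-fold → factor 25
Step 3: 25 μL + 0.6 mL = 625 μL total → factor 625/25 = 25
Step 4: 30 μL + 150 μL = 180 μL total → factor 180/30 = 6
Overall dilution factor = 100 × 25 × 25 × 6 = 3.75 × 10^5
Final = 1.50 × 10^8 PFU/mL / 3.75 × 10^5 = 400 PFU/mL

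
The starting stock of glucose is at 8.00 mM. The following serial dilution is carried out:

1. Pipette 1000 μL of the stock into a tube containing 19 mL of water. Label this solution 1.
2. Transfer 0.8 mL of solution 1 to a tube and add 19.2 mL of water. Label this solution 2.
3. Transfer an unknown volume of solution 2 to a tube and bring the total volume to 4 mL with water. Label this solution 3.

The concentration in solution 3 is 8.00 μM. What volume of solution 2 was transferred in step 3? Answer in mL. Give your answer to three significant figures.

2.00 mL

Step 1: 1000 μL + 19 mL = 20000 μL total → factor 20000/1000 = 20
Step 2: 0.8 mL + 19.2 mL = 20 mL total → factor 20/0.8 = 25
Step 3: v brought to 4 mL → factor = 4 mL/v
Product of known-step factors = 500
Overall factor = 8.00 mM / (8.00 μM) = 1000
Step-3 factor = 1000 / 500 = 2
v = 4 mL / 2 = 2.00 mL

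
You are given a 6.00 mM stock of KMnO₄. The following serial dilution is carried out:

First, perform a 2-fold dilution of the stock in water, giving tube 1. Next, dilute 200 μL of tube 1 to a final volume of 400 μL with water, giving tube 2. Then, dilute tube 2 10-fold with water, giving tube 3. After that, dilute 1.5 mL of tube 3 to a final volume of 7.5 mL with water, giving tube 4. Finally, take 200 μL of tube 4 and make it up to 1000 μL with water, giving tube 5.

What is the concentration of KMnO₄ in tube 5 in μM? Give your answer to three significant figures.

6.00 μM

Step 1: 2-fold → factor 2
Step 2: 200 μL brought to 400 μL → factor 400/200 = 2
Step 3: 10-fold → factor 10
Step 4: 1.5 mL brought to 7.5 mL → factor 7.5/1.5 = 5
Step 5: 200 μL brought to 1000 μL → factor 1000/200 = 5
Overall dilution factor = 2 × 2 × 10 × 5 × 5 = 1000
Final = 6.00 mM / 1000 = 0.006000 mM = 6.00 μM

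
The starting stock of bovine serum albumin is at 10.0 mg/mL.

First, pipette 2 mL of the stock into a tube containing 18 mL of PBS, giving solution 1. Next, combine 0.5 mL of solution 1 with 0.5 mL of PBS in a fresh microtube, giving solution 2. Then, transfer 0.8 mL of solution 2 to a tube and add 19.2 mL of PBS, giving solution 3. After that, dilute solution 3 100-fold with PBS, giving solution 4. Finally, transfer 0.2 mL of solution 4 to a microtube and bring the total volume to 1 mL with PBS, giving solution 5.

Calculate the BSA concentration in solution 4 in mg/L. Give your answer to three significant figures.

0.200 mg/L

Step 1: 2 mL + 18 mL = 20 mL total → factor 20/2 = 10
Step 2: 0.5 mL + 0.5 mL = 1 mL total → factor 1/0.5 = 2
Step 3: 0.8 mL + 19.2 mL = 20 mL total → factor 20/0.8 = 25
Step 4: 100-fold → factor 100
Dilution factor through solution 4 = 10 × 2 × 25 × 100 = 50000
[solution 4] = 10.0 mg/mL / 50000 = 0.0002000 mg/mL = 0.200 mg/L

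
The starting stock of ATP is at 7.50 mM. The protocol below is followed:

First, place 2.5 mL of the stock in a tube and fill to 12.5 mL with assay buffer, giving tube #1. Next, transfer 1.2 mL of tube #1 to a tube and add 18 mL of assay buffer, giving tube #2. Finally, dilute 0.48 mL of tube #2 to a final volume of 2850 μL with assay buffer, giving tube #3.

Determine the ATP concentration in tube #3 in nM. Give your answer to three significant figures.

1.58 × 10^4 nM

Step 1: 2.5 mL brought to 12.5 mL → factor 12.5/2.5 = 5
Step 2: 1.2 mL + 18 mL = 19.2 mL total → factor 19.2/1.2 = 16
Step 3: 0.48 mL brought to 2850 μL → factor 2.85/0.48 = 5.9375
Overall dilution factor = 5 × 16 × 5.9375 = 475
Final = 7.50 mM / 475 = 0.01579 mM = 1.58 × 10^4 nM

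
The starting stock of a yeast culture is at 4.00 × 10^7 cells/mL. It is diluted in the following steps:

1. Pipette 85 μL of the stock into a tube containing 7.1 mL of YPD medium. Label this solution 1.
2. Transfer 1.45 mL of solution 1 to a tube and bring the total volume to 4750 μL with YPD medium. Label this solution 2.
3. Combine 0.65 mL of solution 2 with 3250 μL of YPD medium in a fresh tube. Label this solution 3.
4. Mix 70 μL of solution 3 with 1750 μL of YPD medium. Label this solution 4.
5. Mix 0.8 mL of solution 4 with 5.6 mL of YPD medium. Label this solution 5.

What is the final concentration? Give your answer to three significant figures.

116 cells/mL

Step 1: 85 μL + 7.1 mL = 7185 μL total → factor 7185/85 = 84.529
Step 2: 1.45 mL brought to 4750 μL → factor 4.75/1.45 = 3.2759
Step 3: 0.65 mL + 3250 μL = 3.9 mL total → factor 3.9/0.65 = 6
Step 4: 70 μL + 1750 μL = 1820 μL total → factor 1820/70 = 26
Step 5: 0.8 mL + 5.6 mL = 6.4 mL total → factor 6.4/0.8 = 8
Overall dilution factor = 84.529 × 3.2759 × 6 × 26 × 8 = 3.4558 × 10^5
Final = 4.00 × 10^7 cells/mL / 3.4558 × 10^5 = 116 cells/mL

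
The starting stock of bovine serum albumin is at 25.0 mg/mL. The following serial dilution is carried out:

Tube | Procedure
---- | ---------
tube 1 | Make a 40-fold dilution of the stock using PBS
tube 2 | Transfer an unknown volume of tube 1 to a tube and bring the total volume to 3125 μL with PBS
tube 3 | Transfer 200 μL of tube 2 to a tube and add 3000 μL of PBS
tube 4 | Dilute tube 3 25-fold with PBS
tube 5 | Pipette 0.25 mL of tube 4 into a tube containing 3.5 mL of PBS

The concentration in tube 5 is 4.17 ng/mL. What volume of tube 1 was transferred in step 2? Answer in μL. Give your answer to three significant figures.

125 μL

Step 1: 40-fold → factor 40
Step 2: v brought to 3125 μL → factor = 3125 μL/v
Step 3: 200 μL + 3000 μL = 3200 μL total → factor 3200/200 = 16
Step 4: 25-fold → factor 25
Step 5: 0.25 mL + 3.5 mL = 3.75 mL total → factor 3.75/0.25 = 15
Product of known-step factors = 2.4 × 10^5
Overall factor = 25.0 mg/mL / (4.17 ng/mL) = 5.9952 × 10^6
Step-2 factor = 5.9952 × 10^6 / 2.4 × 10^5 = 24.98
v = 3125 μL / 24.98 = 125 μL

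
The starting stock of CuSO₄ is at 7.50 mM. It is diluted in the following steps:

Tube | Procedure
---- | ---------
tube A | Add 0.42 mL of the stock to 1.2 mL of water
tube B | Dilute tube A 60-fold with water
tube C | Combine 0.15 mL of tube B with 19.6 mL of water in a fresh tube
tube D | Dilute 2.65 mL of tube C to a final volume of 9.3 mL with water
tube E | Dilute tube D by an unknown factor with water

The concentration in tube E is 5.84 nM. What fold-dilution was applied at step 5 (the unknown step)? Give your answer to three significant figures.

Step 1: 0.42 mL + 1.2 mL = 1.62 mL total → factor 1.62/0.42 = 3.8571
Step 2: 60-fold → factor 60
Step 3: 0.15 mL + 19.6 mL = 19.75 mL total → factor 19.75/0.15 = 131.67
Step 4: 2.65 mL brought to 9.3 mL → factor 9.3/2.65 = 3.5094
Step 5: unknown factor x
Product of known-step factors = 1.0694 × 10^5
Overall factor = 7.50 mM / (5.84 nM) = 1.2842 × 10^6
x = 1.2842 × 10^6 / 1.0694 × 10^5 = 12.0

12.0-fold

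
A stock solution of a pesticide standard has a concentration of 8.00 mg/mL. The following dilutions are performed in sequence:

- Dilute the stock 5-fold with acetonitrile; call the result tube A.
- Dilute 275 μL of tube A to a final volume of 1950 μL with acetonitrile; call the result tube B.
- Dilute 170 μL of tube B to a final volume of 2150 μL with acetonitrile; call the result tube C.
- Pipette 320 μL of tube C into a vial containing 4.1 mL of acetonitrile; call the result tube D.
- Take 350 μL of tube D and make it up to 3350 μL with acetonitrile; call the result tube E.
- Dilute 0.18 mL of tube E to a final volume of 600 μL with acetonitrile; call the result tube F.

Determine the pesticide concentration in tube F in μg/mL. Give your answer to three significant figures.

0.0405 μg/mL

Step 1: 5-fold → factor 5
Step 2: 275 μL brought to 1950 μL → factor 1950/275 = 7.0909
Step 3: 170 μL brought to 2150 μL → factor 2150/170 = 12.647
Step 4: 320 μL + 4.1 mL = 4420 μL total → factor 4420/320 = 13.812
Step 5: 350 μL brought to 3350 μL → factor 3350/350 = 9.5714
Step 6: 0.18 mL brought to 600 μL → factor 0.6/0.18 = 3.3333
Overall dilution factor = 5 × 7.0909 × 12.647 × 13.812 × 9.5714 × 3.3333 = 1.976 × 10^5
Final = 8.00 mg/mL / 1.976 × 10^5 = 4.049 × 10^-5 mg/mL = 0.0405 μg/mL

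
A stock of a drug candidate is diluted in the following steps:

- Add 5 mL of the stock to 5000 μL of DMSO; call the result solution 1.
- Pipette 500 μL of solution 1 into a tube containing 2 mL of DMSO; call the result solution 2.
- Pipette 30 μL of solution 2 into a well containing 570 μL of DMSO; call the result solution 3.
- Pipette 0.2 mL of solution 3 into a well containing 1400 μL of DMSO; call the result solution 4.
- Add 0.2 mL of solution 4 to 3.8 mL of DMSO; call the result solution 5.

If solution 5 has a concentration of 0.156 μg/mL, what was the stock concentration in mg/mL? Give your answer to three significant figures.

4.99 mg/mL

Step 1: 5 mL + 5000 μL = 10 mL total → factor 10/5 = 2
Step 2: 500 μL + 2 mL = 2500 μL total → factor 2500/500 = 5
Step 3: 30 μL + 570 μL = 600 μL total → factor 600/30 = 20
Step 4: 0.2 mL + 1400 μL = 1.6 mL total → factor 1.6/0.2 = 8
Step 5: 0.2 mL + 3.8 mL = 4 mL total → factor 4/0.2 = 20
Overall dilution factor = 2 × 5 × 20 × 8 × 20 = 32000
Stock = 0.156 μg/mL × 32000 = 4992 μg/mL = 4.99 mg/mL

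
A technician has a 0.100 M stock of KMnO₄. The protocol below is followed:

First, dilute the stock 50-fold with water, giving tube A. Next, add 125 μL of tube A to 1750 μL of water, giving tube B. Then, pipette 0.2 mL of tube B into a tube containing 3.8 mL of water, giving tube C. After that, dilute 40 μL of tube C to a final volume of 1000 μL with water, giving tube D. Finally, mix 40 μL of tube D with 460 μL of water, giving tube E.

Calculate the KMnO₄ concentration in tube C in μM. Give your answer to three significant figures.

6.67 μM

Step 1: 50-fold → factor 50
Step 2: 125 μL + 1750 μL = 1875 μL total → factor 1875/125 = 15
Step 3: 0.2 mL + 3.8 mL = 4 mL total → factor 4/0.2 = 20
Dilution factor through tube C = 50 × 15 × 20 = 15000
[tube C] = 0.100 M / 15000 = 6.667 × 10^-6 M = 6.67 μM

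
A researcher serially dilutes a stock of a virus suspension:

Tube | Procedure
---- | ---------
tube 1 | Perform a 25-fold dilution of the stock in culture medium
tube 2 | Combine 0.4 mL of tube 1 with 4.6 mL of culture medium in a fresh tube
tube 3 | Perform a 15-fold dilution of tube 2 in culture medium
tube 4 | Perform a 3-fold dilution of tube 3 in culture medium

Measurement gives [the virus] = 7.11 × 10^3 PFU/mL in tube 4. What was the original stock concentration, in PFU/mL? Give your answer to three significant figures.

Step 1: 25-fold → factor 25
Step 2: 0.4 mL + 4.6 mL = 5 mL total → factor 5/0.4 = 12.5
Step 3: 15-fold → factor 15
Step 4: 3-fold → factor 3
Overall dilution factor = 25 × 12.5 × 15 × 3 = 14062
Stock = 7.11 × 10^3 PFU/mL × 14062 = 1.00 × 10^8 PFU/mL

1.00 × 10^8 PFU/mL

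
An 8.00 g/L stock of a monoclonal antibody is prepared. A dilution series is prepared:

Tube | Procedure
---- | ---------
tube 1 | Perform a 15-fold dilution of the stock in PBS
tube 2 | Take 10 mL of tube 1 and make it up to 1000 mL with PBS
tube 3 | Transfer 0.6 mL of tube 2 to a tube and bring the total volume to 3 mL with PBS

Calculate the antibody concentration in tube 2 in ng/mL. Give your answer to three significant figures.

Step 1: 15-fold → factor 15
Step 2: 10 mL brought to 1000 mL → factor 1000/10 = 100
Dilution factor through tube 2 = 15 × 100 = 1500
[tube 2] = 8.00 g/L / 1500 = 0.005333 g/L = 5.33 × 10^3 ng/mL

5.33 × 10^3 ng/mL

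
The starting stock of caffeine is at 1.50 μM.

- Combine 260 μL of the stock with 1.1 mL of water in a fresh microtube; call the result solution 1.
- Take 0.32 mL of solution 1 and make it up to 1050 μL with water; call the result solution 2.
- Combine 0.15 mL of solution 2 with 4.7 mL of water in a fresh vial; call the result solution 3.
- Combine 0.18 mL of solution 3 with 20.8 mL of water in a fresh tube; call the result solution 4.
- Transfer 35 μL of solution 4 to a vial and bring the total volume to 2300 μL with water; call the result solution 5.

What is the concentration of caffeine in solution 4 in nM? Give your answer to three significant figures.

Step 1: 260 μL + 1.1 mL = 1360 μL total → factor 1360/260 = 5.2308
Step 2: 0.32 mL brought to 1050 μL → factor 1.05/0.32 = 3.2812
Step 3: 0.15 mL + 4.7 mL = 4.85 mL total → factor 4.85/0.15 = 32.333
Step 4: 0.18 mL + 20.8 mL = 20.98 mL total → factor 20.98/0.18 = 116.56
Dilution factor through solution 4 = 5.2308 × 3.2812 × 32.333 × 116.56 = 64683
[solution 4] = 1.50 μM / 64683 = 2.319 × 10^-5 μM = 0.0232 nM

0.0232 nM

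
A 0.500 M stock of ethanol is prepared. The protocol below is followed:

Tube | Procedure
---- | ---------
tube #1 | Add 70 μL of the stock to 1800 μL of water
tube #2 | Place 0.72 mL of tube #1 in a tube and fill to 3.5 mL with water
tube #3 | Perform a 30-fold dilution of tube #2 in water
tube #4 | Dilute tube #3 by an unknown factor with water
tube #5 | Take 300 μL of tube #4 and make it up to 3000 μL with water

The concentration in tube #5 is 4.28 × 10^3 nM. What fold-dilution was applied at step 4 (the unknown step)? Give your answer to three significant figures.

Step 1: 70 μL + 1800 μL = 1870 μL total → factor 1870/70 = 26.714
Step 2: 0.72 mL brought to 3.5 mL → factor 3.5/0.72 = 4.8611
Step 3: 30-fold → factor 30
Step 4: unknown factor x
Step 5: 300 μL brought to 3000 μL → factor 3000/300 = 10
Product of known-step factors = 38958
Overall factor = 0.500 M / (4.28 × 10^3 nM) = 1.1682 × 10^5
x = 1.1682 × 10^5 / 38958 = 3.00

3.00-fold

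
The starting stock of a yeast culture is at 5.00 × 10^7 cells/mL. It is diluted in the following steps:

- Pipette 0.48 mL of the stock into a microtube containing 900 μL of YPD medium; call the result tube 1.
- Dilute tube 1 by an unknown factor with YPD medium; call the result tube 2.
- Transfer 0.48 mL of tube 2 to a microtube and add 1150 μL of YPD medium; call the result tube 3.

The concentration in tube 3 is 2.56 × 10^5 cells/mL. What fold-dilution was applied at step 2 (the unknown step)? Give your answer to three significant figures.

Step 1: 0.48 mL + 900 μL = 1.38 mL total → factor 1.38/0.48 = 2.875
Step 2: unknown factor x
Step 3: 0.48 mL + 1150 μL = 1.63 mL total → factor 1.63/0.48 = 3.3958
Product of known-step factors = 9.763
Overall factor = 5.00 × 10^7 cells/mL / (2.56 × 10^5 cells/mL) = 195.31
x = 195.31 / 9.763 = 20.0

20.0-fold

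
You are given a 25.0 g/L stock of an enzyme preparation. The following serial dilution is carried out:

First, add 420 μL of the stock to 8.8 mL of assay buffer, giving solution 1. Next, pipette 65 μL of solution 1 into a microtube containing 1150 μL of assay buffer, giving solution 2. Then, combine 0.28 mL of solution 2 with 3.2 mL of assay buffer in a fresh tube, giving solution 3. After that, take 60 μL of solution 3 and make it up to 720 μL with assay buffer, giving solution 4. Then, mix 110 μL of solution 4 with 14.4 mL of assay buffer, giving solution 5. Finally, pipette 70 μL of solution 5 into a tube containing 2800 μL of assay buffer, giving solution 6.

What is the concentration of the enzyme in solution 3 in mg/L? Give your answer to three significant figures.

Step 1: 420 μL + 8.8 mL = 9220 μL total → factor 9220/420 = 21.952
Step 2: 65 μL + 1150 μL = 1215 μL total → factor 1215/65 = 18.692
Step 3: 0.28 mL + 3.2 mL = 3.48 mL total → factor 3.48/0.28 = 12.429
Dilution factor through solution 3 = 21.952 × 18.692 × 12.429 = 5099.9
[solution 3] = 25.0 g/L / 5099.9 = 0.004902 g/L = 4.90 mg/L

4.90 mg/L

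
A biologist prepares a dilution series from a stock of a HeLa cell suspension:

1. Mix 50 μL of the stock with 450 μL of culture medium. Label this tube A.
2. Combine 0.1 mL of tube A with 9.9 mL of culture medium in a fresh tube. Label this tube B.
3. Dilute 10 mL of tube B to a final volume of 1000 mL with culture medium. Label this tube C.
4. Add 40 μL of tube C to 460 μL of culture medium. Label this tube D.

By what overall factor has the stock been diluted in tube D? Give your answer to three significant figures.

1.25 × 10^6

Step 1: 50 μL + 450 μL = 500 μL total → factor 500/50 = 10
Step 2: 0.1 mL + 9.9 mL = 10 mL total → factor 10/0.1 = 100
Step 3: 10 mL brought to 1000 mL → factor 1000/10 = 100
Step 4: 40 μL + 460 μL = 500 μL total → factor 500/40 = 12.5
Overall dilution factor = 10 × 100 × 100 × 12.5 = 1.25 × 10^6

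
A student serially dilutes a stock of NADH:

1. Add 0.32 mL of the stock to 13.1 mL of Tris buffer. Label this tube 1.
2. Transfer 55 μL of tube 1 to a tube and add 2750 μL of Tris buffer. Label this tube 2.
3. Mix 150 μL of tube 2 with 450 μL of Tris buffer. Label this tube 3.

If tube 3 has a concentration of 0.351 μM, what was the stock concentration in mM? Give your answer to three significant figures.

3.00 mM

Step 1: 0.32 mL + 13.1 mL = 13.42 mL total → factor 13.42/0.32 = 41.938
Step 2: 55 μL + 2750 μL = 2805 μL total → factor 2805/55 = 51
Step 3: 150 μL + 450 μL = 600 μL total → factor 600/150 = 4
Overall dilution factor = 41.938 × 51 × 4 = 8555.2
Stock = 0.351 μM × 8555.2 = 3003 μM = 3.00 mM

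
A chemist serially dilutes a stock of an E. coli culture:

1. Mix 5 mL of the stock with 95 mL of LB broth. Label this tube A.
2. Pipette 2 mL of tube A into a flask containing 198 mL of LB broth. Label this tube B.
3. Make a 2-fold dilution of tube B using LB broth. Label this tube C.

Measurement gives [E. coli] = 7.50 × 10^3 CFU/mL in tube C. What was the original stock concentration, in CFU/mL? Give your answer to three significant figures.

3.00 × 10^7 CFU/mL

Step 1: 5 mL + 95 mL = 100 mL total → factor 100/5 = 20
Step 2: 2 mL + 198 mL = 200 mL total → factor 200/2 = 100
Step 3: 2-fold → factor 2
Overall dilution factor = 20 × 100 × 2 = 4000
Stock = 7.50 × 10^3 CFU/mL × 4000 = 3.00 × 10^7 CFU/mL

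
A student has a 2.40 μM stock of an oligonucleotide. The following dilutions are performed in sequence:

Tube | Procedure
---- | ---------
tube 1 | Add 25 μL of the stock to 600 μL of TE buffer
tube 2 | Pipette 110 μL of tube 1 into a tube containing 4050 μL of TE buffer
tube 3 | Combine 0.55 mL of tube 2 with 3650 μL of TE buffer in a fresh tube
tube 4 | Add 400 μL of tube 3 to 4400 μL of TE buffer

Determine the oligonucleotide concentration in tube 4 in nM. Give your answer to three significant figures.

Step 1: 25 μL + 600 μL = 625 μL total → factor 625/25 = 25
Step 2: 110 μL + 4050 μL = 4160 μL total → factor 4160/110 = 37.818
Step 3: 0.55 mL + 3650 μL = 4.2 mL total → factor 4.2/0.55 = 7.6364
Step 4: 400 μL + 4400 μL = 4800 μL total → factor 4800/400 = 12
Overall dilution factor = 25 × 37.818 × 7.6364 × 12 = 86638
Final = 2.40 μM / 86638 = 2.770 × 10^-5 μM = 0.0277 nM

0.0277 nM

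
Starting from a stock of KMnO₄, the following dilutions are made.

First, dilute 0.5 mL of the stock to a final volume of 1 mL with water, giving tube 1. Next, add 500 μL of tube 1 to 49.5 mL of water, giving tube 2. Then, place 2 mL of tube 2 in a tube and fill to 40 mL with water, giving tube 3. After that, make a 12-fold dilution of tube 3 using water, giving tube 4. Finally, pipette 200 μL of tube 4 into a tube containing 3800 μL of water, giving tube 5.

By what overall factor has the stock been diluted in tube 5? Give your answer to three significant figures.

9.60 × 10^5

Step 1: 0.5 mL brought to 1 mL → factor 1/0.5 = 2
Step 2: 500 μL + 49.5 mL = 50000 μL total → factor 50000/500 = 100
Step 3: 2 mL brought to 40 mL → factor 40/2 = 20
Step 4: 12-fold → factor 12
Step 5: 200 μL + 3800 μL = 4000 μL total → factor 4000/200 = 20
Overall dilution factor = 2 × 100 × 20 × 12 × 20 = 9.6 × 10^5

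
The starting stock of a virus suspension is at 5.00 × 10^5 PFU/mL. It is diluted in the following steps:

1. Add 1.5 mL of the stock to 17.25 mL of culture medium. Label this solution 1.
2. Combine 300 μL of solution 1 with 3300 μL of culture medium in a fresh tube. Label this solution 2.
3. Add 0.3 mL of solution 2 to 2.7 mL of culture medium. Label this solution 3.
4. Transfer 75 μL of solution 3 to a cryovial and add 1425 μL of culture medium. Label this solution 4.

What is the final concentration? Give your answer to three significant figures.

Step 1: 1.5 mL + 17.25 mL = 18.75 mL total → factor 18.75/1.5 = 12.5
Step 2: 300 μL + 3300 μL = 3600 μL total → factor 3600/300 = 12
Step 3: 0.3 mL + 2.7 mL = 3 mL total → factor 3/0.3 = 10
Step 4: 75 μL + 1425 μL = 1500 μL total → factor 1500/75 = 20
Overall dilution factor = 12.5 × 12 × 10 × 20 = 30000
Final = 5.00 × 10^5 PFU/mL / 30000 = 16.7 PFU/mL

16.7 PFU/mL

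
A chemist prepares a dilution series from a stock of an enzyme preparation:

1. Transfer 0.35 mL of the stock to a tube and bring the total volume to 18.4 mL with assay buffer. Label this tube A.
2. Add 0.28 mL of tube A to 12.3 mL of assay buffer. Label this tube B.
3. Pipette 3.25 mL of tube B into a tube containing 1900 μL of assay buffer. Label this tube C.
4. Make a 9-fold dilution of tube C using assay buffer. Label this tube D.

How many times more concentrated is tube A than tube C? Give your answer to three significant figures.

71.2

Step 1: 0.35 mL brought to 18.4 mL → factor 18.4/0.35 = 52.571
Step 2: 0.28 mL + 12.3 mL = 12.58 mL total → factor 12.58/0.28 = 44.929
Step 3: 3.25 mL + 1900 μL = 5.15 mL total → factor 5.15/3.25 = 1.5846
Dilution factor to tube A = 52.571; to tube C = 3742.8
[tube A]/[tube C] = (factor to tube C)/(factor to tube A) = 3742.8/52.571 = 71.2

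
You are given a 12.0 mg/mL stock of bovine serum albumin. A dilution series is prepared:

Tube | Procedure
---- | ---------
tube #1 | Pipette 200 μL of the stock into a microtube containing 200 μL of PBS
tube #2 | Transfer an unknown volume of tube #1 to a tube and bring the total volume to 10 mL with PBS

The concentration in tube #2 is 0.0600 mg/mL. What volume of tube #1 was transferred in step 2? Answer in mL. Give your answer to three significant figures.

0.100 mL

Step 1: 200 μL + 200 μL = 400 μL total → factor 400/200 = 2
Step 2: v brought to 10 mL → factor = 10 mL/v
Product of known-step factors = 2
Overall factor = 12.0 mg/mL / (0.0600 mg/mL) = 200
Step-2 factor = 200 / 2 = 100
v = 10 mL / 100 = 0.100 mL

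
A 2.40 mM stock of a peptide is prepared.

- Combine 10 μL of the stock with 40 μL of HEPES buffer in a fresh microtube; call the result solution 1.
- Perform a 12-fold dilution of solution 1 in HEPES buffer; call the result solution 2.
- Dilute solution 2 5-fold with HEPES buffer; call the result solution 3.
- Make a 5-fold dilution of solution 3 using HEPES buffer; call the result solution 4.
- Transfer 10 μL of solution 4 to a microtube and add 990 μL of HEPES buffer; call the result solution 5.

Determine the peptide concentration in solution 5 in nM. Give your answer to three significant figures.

16.0 nM

Step 1: 10 μL + 40 μL = 50 μL total → factor 50/10 = 5
Step 2: 12-fold → factor 12
Step 3: 5-fold → factor 5
Step 4: 5-fold → factor 5
Step 5: 10 μL + 990 μL = 1000 μL total → factor 1000/10 = 100
Overall dilution factor = 5 × 12 × 5 × 5 × 100 = 1.5 × 10^5
Final = 2.40 mM / 1.5 × 10^5 = 1.600 × 10^-5 mM = 16.0 nM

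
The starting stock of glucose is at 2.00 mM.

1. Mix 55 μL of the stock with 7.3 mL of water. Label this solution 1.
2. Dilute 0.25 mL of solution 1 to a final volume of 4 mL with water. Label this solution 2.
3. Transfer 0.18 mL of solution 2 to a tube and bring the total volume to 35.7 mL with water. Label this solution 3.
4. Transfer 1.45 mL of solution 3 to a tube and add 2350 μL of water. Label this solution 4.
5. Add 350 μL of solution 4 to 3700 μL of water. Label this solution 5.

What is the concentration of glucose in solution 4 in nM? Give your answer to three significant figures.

Step 1: 55 μL + 7.3 mL = 7355 μL total → factor 7355/55 = 133.73
Step 2: 0.25 mL brought to 4 mL → factor 4/0.25 = 16
Step 3: 0.18 mL brought to 35.7 mL → factor 35.7/0.18 = 198.33
Step 4: 1.45 mL + 2350 μL = 3.8 mL total → factor 3.8/1.45 = 2.6207
Dilution factor through solution 4 = 133.73 × 16 × 198.33 × 2.6207 = 1.1121 × 10^6
[solution 4] = 2.00 mM / 1.1121 × 10^6 = 1.798 × 10^-6 mM = 1.80 nM

1.80 nM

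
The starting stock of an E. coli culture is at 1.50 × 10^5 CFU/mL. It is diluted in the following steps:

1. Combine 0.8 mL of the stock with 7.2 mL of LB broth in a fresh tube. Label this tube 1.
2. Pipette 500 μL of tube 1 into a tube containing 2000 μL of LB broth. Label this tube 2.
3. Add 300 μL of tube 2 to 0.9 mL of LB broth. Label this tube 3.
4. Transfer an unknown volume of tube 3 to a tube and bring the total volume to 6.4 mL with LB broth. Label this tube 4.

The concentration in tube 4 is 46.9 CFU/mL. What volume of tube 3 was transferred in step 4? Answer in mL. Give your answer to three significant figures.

0.400 mL

Step 1: 0.8 mL + 7.2 mL = 8 mL total → factor 8/0.8 = 10
Step 2: 500 μL + 2000 μL = 2500 μL total → factor 2500/500 = 5
Step 3: 300 μL + 0.9 mL = 1200 μL total → factor 1200/300 = 4
Step 4: v brought to 6.4 mL → factor = 6.4 mL/v
Product of known-step factors = 200
Overall factor = 1.50 × 10^5 CFU/mL / (46.9 CFU/mL) = 3198.3
Step-4 factor = 3198.3 / 200 = 15.991
v = 6.4 mL / 15.991 = 0.400 mL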